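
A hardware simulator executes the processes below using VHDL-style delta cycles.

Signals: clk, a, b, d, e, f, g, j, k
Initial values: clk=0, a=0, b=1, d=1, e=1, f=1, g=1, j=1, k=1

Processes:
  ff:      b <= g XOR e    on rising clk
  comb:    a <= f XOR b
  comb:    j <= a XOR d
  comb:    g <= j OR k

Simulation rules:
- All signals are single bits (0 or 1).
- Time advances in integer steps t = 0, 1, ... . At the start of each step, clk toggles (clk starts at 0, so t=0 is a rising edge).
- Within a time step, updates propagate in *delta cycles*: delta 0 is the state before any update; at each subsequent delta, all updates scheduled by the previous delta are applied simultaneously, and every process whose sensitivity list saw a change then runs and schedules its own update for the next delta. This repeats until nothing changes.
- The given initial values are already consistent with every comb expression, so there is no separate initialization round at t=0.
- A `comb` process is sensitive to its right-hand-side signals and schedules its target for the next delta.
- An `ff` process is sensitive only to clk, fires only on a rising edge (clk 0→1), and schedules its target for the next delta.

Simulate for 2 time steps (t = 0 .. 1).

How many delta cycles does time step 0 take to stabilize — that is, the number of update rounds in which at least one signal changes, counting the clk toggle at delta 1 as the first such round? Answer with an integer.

4

t=0 Δ0: f=1 b=1 j=1 clk=0 a=0 k=1 e=1 d=1 g=1
  Δ1: clk:0→1
  Δ2: b:1→0
  Δ3: a:0→1
  Δ4: j:1→0
  (4Δ to stable)
t=1 Δ0: f=1 b=0 j=0 clk=1 a=1 k=1 e=1 d=1 g=1
  Δ1: clk:1→0
  (1Δ to stable)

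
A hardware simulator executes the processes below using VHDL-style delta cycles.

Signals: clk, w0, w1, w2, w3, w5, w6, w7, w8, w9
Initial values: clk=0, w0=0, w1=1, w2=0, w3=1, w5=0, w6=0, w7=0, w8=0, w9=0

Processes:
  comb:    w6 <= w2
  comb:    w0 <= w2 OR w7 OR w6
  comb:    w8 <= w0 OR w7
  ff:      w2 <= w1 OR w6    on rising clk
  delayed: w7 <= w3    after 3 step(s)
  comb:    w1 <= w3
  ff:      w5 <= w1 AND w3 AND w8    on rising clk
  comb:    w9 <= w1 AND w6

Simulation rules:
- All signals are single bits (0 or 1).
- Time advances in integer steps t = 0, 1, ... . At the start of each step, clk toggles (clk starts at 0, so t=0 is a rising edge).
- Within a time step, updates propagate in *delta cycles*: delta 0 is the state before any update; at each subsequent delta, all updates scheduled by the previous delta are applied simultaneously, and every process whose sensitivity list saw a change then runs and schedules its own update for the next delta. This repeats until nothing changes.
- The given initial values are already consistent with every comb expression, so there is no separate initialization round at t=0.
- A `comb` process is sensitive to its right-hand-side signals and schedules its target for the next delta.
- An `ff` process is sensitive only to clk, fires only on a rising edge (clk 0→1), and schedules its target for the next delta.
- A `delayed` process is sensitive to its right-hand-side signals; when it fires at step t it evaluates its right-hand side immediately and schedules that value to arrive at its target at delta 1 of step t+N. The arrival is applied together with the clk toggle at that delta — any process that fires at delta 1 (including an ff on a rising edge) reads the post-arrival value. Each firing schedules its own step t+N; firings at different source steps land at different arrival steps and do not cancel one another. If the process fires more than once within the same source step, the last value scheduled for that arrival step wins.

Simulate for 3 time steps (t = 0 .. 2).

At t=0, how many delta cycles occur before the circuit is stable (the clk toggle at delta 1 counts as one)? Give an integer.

[bits: clk,w6,w7,w9,w8,w2,w5,w1,w0,w3]
t=0: Δ0=0000000101 Δ1=1000000101 Δ2=1000010101 Δ3=1100010111 Δ4=1101110111 | 4Δ
t=1: Δ0=1101110111 Δ1=0101110111 | 1Δ
t=2: Δ0=0101110111 Δ1=1101110111 Δ2=1101111111 | 2Δ

4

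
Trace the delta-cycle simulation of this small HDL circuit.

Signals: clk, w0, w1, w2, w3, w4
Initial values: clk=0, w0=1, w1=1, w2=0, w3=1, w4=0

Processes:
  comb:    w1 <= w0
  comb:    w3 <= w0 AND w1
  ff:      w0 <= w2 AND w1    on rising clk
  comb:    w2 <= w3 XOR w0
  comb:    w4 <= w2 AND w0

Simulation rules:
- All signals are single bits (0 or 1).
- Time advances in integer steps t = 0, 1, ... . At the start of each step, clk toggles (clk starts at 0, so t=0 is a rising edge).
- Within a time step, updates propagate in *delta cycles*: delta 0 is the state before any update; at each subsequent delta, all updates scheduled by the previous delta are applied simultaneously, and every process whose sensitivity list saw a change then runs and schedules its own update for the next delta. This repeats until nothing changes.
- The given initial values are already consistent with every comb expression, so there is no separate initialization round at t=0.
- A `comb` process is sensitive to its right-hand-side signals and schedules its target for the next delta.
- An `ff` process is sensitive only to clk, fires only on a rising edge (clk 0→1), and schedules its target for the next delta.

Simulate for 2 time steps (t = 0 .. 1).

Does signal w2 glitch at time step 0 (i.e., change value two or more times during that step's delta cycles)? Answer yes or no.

yes

[bits: w2,w0,w1,clk,w4,w3]
t=0: Δ0=011001 Δ1=011101 Δ2=001101 Δ3=100100 Δ4=000100 | 4Δ
t=1: Δ0=000100 Δ1=000000 | 1Δ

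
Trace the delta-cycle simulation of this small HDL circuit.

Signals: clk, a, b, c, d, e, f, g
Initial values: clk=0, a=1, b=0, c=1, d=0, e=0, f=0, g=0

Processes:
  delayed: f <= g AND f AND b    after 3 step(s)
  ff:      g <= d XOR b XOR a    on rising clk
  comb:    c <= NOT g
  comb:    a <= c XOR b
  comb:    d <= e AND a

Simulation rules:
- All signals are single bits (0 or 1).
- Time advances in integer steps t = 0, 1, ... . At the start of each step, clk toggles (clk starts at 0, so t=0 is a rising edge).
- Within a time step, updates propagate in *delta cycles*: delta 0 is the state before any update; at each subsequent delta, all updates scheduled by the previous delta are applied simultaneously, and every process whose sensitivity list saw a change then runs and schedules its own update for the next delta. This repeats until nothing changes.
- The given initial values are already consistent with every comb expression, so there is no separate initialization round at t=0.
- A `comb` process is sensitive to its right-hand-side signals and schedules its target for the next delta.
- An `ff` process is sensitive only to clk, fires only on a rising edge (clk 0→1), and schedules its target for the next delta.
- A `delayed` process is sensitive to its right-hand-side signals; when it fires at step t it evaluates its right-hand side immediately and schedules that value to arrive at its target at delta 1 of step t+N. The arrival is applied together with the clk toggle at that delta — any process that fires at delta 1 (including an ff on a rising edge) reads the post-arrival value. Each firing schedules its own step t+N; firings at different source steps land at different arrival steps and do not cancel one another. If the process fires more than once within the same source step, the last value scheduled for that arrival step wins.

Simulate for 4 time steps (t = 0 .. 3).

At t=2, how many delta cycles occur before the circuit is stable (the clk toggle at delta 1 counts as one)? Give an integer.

[bits: c,d,e,f,a,g,b,clk]
t=0: Δ0=10001000 Δ1=10001001 Δ2=10001101 Δ3=00001101 Δ4=00000101 | 4Δ
t=1: Δ0=00000101 Δ1=00000100 | 1Δ
t=2: Δ0=00000100 Δ1=00000101 Δ2=00000001 Δ3=10000001 Δ4=10001001 | 4Δ
t=3: Δ0=10001001 Δ1=10001000 | 1Δ

4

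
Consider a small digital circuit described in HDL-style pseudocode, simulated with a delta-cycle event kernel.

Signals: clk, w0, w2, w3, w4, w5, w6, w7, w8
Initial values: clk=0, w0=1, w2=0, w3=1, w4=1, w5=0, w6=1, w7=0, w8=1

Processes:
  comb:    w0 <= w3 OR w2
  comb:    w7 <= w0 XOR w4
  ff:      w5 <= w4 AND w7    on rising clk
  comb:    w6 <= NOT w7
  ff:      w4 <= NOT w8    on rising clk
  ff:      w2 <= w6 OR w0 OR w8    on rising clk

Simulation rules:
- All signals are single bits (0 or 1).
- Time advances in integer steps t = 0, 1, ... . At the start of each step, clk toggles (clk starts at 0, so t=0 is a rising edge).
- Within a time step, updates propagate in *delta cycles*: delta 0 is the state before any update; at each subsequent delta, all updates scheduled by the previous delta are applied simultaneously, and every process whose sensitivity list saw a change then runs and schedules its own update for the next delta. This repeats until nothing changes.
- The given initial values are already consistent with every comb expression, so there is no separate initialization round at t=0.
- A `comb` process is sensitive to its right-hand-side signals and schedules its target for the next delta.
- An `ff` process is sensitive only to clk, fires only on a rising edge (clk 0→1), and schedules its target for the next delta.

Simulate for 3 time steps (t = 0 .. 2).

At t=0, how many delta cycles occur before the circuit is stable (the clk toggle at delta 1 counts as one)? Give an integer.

t=0 Δ0: w4=1 w0=1 w3=1 w6=1 clk=0 w5=0 w7=0 w2=0 w8=1
  Δ1: clk:0→1
  Δ2: w4:1→0, w2:0→1
  Δ3: w7:0→1
  Δ4: w6:1→0
  (4Δ to stable)
t=1 Δ0: w4=0 w0=1 w3=1 w6=0 clk=1 w5=0 w7=1 w2=1 w8=1
  Δ1: clk:1→0
  (1Δ to stable)
t=2 Δ0: w4=0 w0=1 w3=1 w6=0 clk=0 w5=0 w7=1 w2=1 w8=1
  Δ1: clk:0→1
  (1Δ to stable)

4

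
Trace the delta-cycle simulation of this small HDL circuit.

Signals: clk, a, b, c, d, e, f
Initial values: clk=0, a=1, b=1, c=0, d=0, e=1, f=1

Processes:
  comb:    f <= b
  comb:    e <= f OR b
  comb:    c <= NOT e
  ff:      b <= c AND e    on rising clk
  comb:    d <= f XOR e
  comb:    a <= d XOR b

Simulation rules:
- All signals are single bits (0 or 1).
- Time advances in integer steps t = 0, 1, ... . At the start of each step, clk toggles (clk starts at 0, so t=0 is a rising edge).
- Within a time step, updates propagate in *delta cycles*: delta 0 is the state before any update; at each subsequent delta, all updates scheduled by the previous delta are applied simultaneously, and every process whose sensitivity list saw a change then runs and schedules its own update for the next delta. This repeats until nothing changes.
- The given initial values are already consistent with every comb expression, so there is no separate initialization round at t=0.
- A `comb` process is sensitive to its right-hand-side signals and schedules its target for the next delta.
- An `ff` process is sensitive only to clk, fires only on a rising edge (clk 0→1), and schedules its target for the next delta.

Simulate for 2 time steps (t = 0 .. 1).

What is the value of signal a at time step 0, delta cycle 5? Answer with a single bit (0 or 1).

1

t=0 Δ0: clk=0 d=0 c=0 f=1 b=1 e=1 a=1
  Δ1: clk:0→1
  Δ2: b:1→0
  Δ3: f:1→0, a:1→0
  Δ4: d:0→1, e:1→0
  Δ5: d:1→0, c:0→1, a:0→1
  Δ6: a:1→0
  (6Δ to stable)
t=1 Δ0: clk=1 d=0 c=1 f=0 b=0 e=0 a=0
  Δ1: clk:1→0
  (1Δ to stable)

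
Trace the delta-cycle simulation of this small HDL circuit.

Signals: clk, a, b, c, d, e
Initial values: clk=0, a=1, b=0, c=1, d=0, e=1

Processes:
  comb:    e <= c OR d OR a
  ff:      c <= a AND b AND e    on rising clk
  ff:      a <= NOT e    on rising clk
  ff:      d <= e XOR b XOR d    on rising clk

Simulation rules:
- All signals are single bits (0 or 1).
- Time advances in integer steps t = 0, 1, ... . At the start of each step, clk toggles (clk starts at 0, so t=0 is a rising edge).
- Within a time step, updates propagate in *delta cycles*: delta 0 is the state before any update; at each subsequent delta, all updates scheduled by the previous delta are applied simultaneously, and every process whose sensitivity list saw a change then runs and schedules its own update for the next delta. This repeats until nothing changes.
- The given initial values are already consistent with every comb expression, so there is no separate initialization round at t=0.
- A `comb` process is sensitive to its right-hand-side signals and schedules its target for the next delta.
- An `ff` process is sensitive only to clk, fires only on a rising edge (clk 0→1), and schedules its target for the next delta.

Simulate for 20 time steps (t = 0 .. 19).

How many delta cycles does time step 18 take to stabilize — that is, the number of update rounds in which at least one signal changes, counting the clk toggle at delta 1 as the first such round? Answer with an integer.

2

t=0 Δ0: clk=0 a=1 c=1 d=0 e=1 b=0
  Δ1: clk:0→1
  Δ2: a:1→0, c:1→0, d:0→1
  (2Δ to stable)
t=1 Δ0: clk=1 a=0 c=0 d=1 e=1 b=0
  Δ1: clk:1→0
  (1Δ to stable)
t=2 Δ0: clk=0 a=0 c=0 d=1 e=1 b=0
  Δ1: clk:0→1
  Δ2: d:1→0
  Δ3: e:1→0
  (3Δ to stable)
t=3 Δ0: clk=1 a=0 c=0 d=0 e=0 b=0
  Δ1: clk:1→0
  (1Δ to stable)
t=4 Δ0: clk=0 a=0 c=0 d=0 e=0 b=0
  Δ1: clk:0→1
  Δ2: a:0→1
  Δ3: e:0→1
  (3Δ to stable)
t=5 Δ0: clk=1 a=1 c=0 d=0 e=1 b=0
  Δ1: clk:1→0
  (1Δ to stable)
t=6 Δ0: clk=0 a=1 c=0 d=0 e=1 b=0
  Δ1: clk:0→1
  Δ2: a:1→0, d:0→1
  (2Δ to stable)
t=7 Δ0: clk=1 a=0 c=0 d=1 e=1 b=0
  Δ1: clk:1→0
  (1Δ to stable)
t=8 Δ0: clk=0 a=0 c=0 d=1 e=1 b=0
  Δ1: clk:0→1
  Δ2: d:1→0
  Δ3: e:1→0
  (3Δ to stable)
t=9 Δ0: clk=1 a=0 c=0 d=0 e=0 b=0
  Δ1: clk:1→0
  (1Δ to stable)
t=10 Δ0: clk=0 a=0 c=0 d=0 e=0 b=0
  Δ1: clk:0→1
  Δ2: a:0→1
  Δ3: e:0→1
  (3Δ to stable)
t=11 Δ0: clk=1 a=1 c=0 d=0 e=1 b=0
  Δ1: clk:1→0
  (1Δ to stable)
t=12 Δ0: clk=0 a=1 c=0 d=0 e=1 b=0
  Δ1: clk:0→1
  Δ2: a:1→0, d:0→1
  (2Δ to stable)
t=13 Δ0: clk=1 a=0 c=0 d=1 e=1 b=0
  Δ1: clk:1→0
  (1Δ to stable)
t=14 Δ0: clk=0 a=0 c=0 d=1 e=1 b=0
  Δ1: clk:0→1
  Δ2: d:1→0
  Δ3: e:1→0
  (3Δ to stable)
t=15 Δ0: clk=1 a=0 c=0 d=0 e=0 b=0
  Δ1: clk:1→0
  (1Δ to stable)
t=16 Δ0: clk=0 a=0 c=0 d=0 e=0 b=0
  Δ1: clk:0→1
  Δ2: a:0→1
  Δ3: e:0→1
  (3Δ to stable)
t=17 Δ0: clk=1 a=1 c=0 d=0 e=1 b=0
  Δ1: clk:1→0
  (1Δ to stable)
t=18 Δ0: clk=0 a=1 c=0 d=0 e=1 b=0
  Δ1: clk:0→1
  Δ2: a:1→0, d:0→1
  (2Δ to stable)
t=19 Δ0: clk=1 a=0 c=0 d=1 e=1 b=0
  Δ1: clk:1→0
  (1Δ to stable)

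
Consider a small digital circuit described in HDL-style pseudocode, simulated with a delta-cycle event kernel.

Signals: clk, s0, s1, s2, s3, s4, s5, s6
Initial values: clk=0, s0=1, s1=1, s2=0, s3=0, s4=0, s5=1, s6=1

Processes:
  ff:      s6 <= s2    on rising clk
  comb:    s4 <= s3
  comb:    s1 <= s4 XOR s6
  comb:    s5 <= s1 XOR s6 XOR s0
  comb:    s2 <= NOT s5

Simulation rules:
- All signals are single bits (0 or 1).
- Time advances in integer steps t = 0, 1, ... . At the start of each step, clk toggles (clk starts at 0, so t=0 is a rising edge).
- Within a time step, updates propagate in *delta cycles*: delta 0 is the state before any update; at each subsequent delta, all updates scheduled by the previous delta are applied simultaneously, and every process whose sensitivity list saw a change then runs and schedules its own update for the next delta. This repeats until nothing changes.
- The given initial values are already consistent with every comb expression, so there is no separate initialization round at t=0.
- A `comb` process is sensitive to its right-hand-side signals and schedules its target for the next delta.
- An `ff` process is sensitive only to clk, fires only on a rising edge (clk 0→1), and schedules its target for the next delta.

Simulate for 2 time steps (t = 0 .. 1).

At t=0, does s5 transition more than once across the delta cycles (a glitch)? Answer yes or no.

t=0 Δ0: s4=0 s3=0 s1=1 s6=1 s0=1 clk=0 s5=1 s2=0
  Δ1: clk:0→1
  Δ2: s6:1→0
  Δ3: s1:1→0, s5:1→0
  Δ4: s5:0→1, s2:0→1
  Δ5: s2:1→0
  (5Δ to stable)
t=1 Δ0: s4=0 s3=0 s1=0 s6=0 s0=1 clk=1 s5=1 s2=0
  Δ1: clk:1→0
  (1Δ to stable)

yes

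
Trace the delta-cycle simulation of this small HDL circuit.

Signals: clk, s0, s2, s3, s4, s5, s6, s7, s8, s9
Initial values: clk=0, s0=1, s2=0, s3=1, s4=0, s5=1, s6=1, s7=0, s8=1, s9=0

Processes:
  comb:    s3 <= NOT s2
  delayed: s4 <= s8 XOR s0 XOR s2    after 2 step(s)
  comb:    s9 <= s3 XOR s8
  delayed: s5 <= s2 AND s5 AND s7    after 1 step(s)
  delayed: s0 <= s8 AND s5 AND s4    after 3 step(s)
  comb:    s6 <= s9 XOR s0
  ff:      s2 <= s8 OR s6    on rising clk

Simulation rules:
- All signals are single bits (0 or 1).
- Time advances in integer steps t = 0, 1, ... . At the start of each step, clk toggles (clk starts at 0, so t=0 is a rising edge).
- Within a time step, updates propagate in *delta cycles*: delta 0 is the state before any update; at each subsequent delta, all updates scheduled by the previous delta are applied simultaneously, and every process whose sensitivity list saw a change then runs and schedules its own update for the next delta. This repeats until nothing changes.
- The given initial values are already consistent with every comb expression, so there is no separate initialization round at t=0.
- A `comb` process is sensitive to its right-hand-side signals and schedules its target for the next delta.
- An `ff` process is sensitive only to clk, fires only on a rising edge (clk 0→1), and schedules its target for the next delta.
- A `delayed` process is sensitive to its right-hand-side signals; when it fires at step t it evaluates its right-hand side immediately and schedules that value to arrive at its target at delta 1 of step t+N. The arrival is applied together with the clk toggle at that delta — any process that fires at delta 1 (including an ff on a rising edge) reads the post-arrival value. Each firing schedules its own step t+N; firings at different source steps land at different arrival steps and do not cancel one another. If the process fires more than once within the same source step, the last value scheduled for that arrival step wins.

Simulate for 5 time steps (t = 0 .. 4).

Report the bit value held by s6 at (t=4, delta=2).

1

[bits: s2,s6,s4,s9,clk,s3,s8,s0,s5,s7]
t=0: Δ0=0100011110 Δ1=0100111110 Δ2=1100111110 Δ3=1100101110 Δ4=1101101110 Δ5=1001101110 | 5Δ
t=1: Δ0=1001101110 Δ1=1001001100 | 1Δ
t=2: Δ0=1001001100 Δ1=1011101100 | 1Δ
t=3: Δ0=1011101100 Δ1=1011001100 | 1Δ
t=4: Δ0=1011001100 Δ1=1011101000 Δ2=1111101000 | 2Δ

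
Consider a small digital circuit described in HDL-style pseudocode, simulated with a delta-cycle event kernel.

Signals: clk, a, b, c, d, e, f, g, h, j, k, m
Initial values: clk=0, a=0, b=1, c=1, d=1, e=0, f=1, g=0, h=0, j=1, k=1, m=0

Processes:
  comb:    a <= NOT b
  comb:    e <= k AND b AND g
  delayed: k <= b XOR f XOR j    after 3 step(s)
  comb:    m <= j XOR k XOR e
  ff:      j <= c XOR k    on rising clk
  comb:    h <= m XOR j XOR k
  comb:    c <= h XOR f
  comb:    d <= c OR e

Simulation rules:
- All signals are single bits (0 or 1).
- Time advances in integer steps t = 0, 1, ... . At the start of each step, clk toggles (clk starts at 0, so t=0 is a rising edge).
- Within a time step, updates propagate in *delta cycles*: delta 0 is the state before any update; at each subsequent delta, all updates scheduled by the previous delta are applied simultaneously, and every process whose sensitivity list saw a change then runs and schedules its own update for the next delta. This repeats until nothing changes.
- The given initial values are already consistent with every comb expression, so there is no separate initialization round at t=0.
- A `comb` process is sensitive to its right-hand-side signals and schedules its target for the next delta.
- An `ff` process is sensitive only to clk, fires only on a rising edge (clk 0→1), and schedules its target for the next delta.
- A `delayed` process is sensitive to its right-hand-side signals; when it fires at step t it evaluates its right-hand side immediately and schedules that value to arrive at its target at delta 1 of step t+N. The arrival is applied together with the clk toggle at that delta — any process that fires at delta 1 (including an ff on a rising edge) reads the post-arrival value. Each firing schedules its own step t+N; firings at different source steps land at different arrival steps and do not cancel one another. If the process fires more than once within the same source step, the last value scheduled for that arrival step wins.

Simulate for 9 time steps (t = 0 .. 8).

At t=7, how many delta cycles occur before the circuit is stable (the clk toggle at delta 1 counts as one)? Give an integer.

5

t=0 Δ0: clk=0 b=1 c=1 a=0 d=1 k=1 e=0 g=0 m=0 f=1 h=0 j=1
  Δ1: clk:0→1
  Δ2: j:1→0
  Δ3: m:0→1, h:0→1
  Δ4: c:1→0, h:1→0
  Δ5: c:0→1, d:1→0
  Δ6: d:0→1
  (6Δ to stable)
t=1 Δ0: clk=1 b=1 c=1 a=0 d=1 k=1 e=0 g=0 m=1 f=1 h=0 j=0
  Δ1: clk:1→0
  (1Δ to stable)
t=2 Δ0: clk=0 b=1 c=1 a=0 d=1 k=1 e=0 g=0 m=1 f=1 h=0 j=0
  Δ1: clk:0→1
  (1Δ to stable)
t=3 Δ0: clk=1 b=1 c=1 a=0 d=1 k=1 e=0 g=0 m=1 f=1 h=0 j=0
  Δ1: clk:1→0, k:1→0
  Δ2: m:1→0, h:0→1
  Δ3: c:1→0, h:1→0
  Δ4: c:0→1, d:1→0
  Δ5: d:0→1
  (5Δ to stable)
t=4 Δ0: clk=0 b=1 c=1 a=0 d=1 k=0 e=0 g=0 m=0 f=1 h=0 j=0
  Δ1: clk:0→1
  Δ2: j:0→1
  Δ3: m:0→1, h:0→1
  Δ4: c:1→0, h:1→0
  Δ5: c:0→1, d:1→0
  Δ6: d:0→1
  (6Δ to stable)
t=5 Δ0: clk=1 b=1 c=1 a=0 d=1 k=0 e=0 g=0 m=1 f=1 h=0 j=1
  Δ1: clk:1→0
  (1Δ to stable)
t=6 Δ0: clk=0 b=1 c=1 a=0 d=1 k=0 e=0 g=0 m=1 f=1 h=0 j=1
  Δ1: clk:0→1
  (1Δ to stable)
t=7 Δ0: clk=1 b=1 c=1 a=0 d=1 k=0 e=0 g=0 m=1 f=1 h=0 j=1
  Δ1: clk:1→0, k:0→1
  Δ2: m:1→0, h:0→1
  Δ3: c:1→0, h:1→0
  Δ4: c:0→1, d:1→0
  Δ5: d:0→1
  (5Δ to stable)
t=8 Δ0: clk=0 b=1 c=1 a=0 d=1 k=1 e=0 g=0 m=0 f=1 h=0 j=1
  Δ1: clk:0→1
  Δ2: j:1→0
  Δ3: m:0→1, h:0→1
  Δ4: c:1→0, h:1→0
  Δ5: c:0→1, d:1→0
  Δ6: d:0→1
  (6Δ to stable)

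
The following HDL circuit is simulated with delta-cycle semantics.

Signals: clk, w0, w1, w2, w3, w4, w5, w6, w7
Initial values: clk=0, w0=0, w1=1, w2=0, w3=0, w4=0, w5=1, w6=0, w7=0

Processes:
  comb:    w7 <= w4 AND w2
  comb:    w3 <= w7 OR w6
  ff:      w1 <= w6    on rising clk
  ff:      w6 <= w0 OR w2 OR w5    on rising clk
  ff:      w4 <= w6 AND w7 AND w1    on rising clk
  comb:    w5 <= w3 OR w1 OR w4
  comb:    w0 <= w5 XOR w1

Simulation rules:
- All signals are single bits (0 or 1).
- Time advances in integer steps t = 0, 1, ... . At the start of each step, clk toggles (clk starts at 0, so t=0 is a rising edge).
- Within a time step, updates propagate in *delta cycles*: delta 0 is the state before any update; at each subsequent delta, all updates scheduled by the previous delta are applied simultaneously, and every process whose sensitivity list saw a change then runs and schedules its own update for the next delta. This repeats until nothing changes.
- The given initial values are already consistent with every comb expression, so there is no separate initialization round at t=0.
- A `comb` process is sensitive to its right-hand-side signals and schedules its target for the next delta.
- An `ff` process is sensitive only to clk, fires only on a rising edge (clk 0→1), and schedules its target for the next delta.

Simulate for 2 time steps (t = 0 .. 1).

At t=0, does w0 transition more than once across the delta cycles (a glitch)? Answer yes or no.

yes

[bits: w4,w5,w6,w2,w3,w1,clk,w0,w7]
t=0: Δ0=010001000 Δ1=010001100 Δ2=011000100 Δ3=001010110 Δ4=011010100 Δ5=011010110 | 5Δ
t=1: Δ0=011010110 Δ1=011010010 | 1Δ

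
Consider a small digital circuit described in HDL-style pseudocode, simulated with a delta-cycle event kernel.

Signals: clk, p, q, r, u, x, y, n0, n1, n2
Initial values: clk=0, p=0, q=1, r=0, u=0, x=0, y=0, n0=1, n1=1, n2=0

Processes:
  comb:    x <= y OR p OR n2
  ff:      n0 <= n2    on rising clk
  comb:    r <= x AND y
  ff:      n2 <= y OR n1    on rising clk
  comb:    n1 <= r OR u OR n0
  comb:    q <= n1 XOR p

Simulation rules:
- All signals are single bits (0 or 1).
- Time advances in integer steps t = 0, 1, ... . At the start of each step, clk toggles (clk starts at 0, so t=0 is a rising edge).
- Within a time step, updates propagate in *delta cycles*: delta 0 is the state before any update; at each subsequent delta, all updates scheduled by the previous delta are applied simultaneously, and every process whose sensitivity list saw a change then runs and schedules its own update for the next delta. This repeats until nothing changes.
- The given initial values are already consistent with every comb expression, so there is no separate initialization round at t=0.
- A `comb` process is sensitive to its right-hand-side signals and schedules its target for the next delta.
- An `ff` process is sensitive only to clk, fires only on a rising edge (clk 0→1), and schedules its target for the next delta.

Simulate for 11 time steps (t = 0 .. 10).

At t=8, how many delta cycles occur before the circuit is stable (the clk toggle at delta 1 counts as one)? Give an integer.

4

t=0 Δ0: p=0 n1=1 x=0 n2=0 clk=0 u=0 r=0 q=1 y=0 n0=1
  Δ1: clk:0→1
  Δ2: n2:0→1, n0:1→0
  Δ3: n1:1→0, x:0→1
  Δ4: q:1→0
  (4Δ to stable)
t=1 Δ0: p=0 n1=0 x=1 n2=1 clk=1 u=0 r=0 q=0 y=0 n0=0
  Δ1: clk:1→0
  (1Δ to stable)
t=2 Δ0: p=0 n1=0 x=1 n2=1 clk=0 u=0 r=0 q=0 y=0 n0=0
  Δ1: clk:0→1
  Δ2: n2:1→0, n0:0→1
  Δ3: n1:0→1, x:1→0
  Δ4: q:0→1
  (4Δ to stable)
t=3 Δ0: p=0 n1=1 x=0 n2=0 clk=1 u=0 r=0 q=1 y=0 n0=1
  Δ1: clk:1→0
  (1Δ to stable)
t=4 Δ0: p=0 n1=1 x=0 n2=0 clk=0 u=0 r=0 q=1 y=0 n0=1
  Δ1: clk:0→1
  Δ2: n2:0→1, n0:1→0
  Δ3: n1:1→0, x:0→1
  Δ4: q:1→0
  (4Δ to stable)
t=5 Δ0: p=0 n1=0 x=1 n2=1 clk=1 u=0 r=0 q=0 y=0 n0=0
  Δ1: clk:1→0
  (1Δ to stable)
t=6 Δ0: p=0 n1=0 x=1 n2=1 clk=0 u=0 r=0 q=0 y=0 n0=0
  Δ1: clk:0→1
  Δ2: n2:1→0, n0:0→1
  Δ3: n1:0→1, x:1→0
  Δ4: q:0→1
  (4Δ to stable)
t=7 Δ0: p=0 n1=1 x=0 n2=0 clk=1 u=0 r=0 q=1 y=0 n0=1
  Δ1: clk:1→0
  (1Δ to stable)
t=8 Δ0: p=0 n1=1 x=0 n2=0 clk=0 u=0 r=0 q=1 y=0 n0=1
  Δ1: clk:0→1
  Δ2: n2:0→1, n0:1→0
  Δ3: n1:1→0, x:0→1
  Δ4: q:1→0
  (4Δ to stable)
t=9 Δ0: p=0 n1=0 x=1 n2=1 clk=1 u=0 r=0 q=0 y=0 n0=0
  Δ1: clk:1→0
  (1Δ to stable)
t=10 Δ0: p=0 n1=0 x=1 n2=1 clk=0 u=0 r=0 q=0 y=0 n0=0
  Δ1: clk:0→1
  Δ2: n2:1→0, n0:0→1
  Δ3: n1:0→1, x:1→0
  Δ4: q:0→1
  (4Δ to stable)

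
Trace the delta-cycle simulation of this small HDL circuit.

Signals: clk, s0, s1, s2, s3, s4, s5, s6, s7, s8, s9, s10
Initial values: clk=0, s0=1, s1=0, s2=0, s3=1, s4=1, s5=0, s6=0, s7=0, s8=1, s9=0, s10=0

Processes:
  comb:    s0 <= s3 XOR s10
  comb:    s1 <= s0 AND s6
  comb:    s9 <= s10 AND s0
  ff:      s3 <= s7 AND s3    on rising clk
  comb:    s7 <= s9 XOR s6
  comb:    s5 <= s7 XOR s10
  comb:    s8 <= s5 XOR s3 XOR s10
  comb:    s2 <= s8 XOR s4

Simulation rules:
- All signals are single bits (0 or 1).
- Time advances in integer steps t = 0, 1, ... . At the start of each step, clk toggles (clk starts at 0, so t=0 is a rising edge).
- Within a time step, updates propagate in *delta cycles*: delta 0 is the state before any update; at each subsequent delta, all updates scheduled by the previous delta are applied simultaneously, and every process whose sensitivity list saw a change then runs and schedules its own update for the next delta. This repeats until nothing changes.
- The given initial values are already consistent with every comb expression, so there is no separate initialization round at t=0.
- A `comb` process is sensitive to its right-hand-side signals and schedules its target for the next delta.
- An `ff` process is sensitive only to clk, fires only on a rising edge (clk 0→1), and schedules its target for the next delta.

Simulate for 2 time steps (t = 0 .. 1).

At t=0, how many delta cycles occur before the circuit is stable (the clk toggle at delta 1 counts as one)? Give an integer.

4

t=0 Δ0: s7=0 s6=0 s0=1 s2=0 s9=0 s8=1 s5=0 clk=0 s1=0 s3=1 s10=0 s4=1
  Δ1: clk:0→1
  Δ2: s3:1→0
  Δ3: s0:1→0, s8:1→0
  Δ4: s2:0→1
  (4Δ to stable)
t=1 Δ0: s7=0 s6=0 s0=0 s2=1 s9=0 s8=0 s5=0 clk=1 s1=0 s3=0 s10=0 s4=1
  Δ1: clk:1→0
  (1Δ to stable)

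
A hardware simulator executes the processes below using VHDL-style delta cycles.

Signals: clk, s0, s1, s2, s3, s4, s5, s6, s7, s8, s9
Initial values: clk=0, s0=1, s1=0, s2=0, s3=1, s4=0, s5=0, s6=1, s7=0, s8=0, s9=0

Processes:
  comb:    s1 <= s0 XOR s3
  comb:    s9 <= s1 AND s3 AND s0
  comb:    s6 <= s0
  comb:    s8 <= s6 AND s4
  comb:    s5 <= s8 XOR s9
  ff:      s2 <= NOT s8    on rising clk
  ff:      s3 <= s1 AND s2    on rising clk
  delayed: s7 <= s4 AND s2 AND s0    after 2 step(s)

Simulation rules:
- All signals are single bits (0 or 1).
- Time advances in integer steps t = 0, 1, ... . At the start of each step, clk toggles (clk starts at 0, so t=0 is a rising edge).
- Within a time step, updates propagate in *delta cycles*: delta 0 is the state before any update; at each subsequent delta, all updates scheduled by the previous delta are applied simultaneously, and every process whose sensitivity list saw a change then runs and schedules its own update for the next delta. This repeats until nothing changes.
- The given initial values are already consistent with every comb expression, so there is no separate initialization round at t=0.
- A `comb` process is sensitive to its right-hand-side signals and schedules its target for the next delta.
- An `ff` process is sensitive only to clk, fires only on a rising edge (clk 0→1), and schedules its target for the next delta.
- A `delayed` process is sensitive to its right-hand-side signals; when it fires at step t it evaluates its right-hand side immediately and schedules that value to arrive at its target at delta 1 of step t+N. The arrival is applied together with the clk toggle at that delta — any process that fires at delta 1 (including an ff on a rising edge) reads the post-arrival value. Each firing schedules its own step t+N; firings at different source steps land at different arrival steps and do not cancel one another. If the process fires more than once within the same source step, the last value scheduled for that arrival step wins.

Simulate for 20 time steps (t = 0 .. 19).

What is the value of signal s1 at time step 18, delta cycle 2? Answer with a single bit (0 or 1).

1

t=0 Δ0: s2=0 s1=0 s4=0 s9=0 s7=0 s8=0 s6=1 s5=0 clk=0 s3=1 s0=1
  Δ1: clk:0→1
  Δ2: s2:0→1, s3:1→0
  Δ3: s1:0→1
  (3Δ to stable)
t=1 Δ0: s2=1 s1=1 s4=0 s9=0 s7=0 s8=0 s6=1 s5=0 clk=1 s3=0 s0=1
  Δ1: clk:1→0
  (1Δ to stable)
t=2 Δ0: s2=1 s1=1 s4=0 s9=0 s7=0 s8=0 s6=1 s5=0 clk=0 s3=0 s0=1
  Δ1: clk:0→1
  Δ2: s3:0→1
  Δ3: s1:1→0, s9:0→1
  Δ4: s9:1→0, s5:0→1
  Δ5: s5:1→0
  (5Δ to stable)
t=3 Δ0: s2=1 s1=0 s4=0 s9=0 s7=0 s8=0 s6=1 s5=0 clk=1 s3=1 s0=1
  Δ1: clk:1→0
  (1Δ to stable)
t=4 Δ0: s2=1 s1=0 s4=0 s9=0 s7=0 s8=0 s6=1 s5=0 clk=0 s3=1 s0=1
  Δ1: clk:0→1
  Δ2: s3:1→0
  Δ3: s1:0→1
  (3Δ to stable)
t=5 Δ0: s2=1 s1=1 s4=0 s9=0 s7=0 s8=0 s6=1 s5=0 clk=1 s3=0 s0=1
  Δ1: clk:1→0
  (1Δ to stable)
t=6 Δ0: s2=1 s1=1 s4=0 s9=0 s7=0 s8=0 s6=1 s5=0 clk=0 s3=0 s0=1
  Δ1: clk:0→1
  Δ2: s3:0→1
  Δ3: s1:1→0, s9:0→1
  Δ4: s9:1→0, s5:0→1
  Δ5: s5:1→0
  (5Δ to stable)
t=7 Δ0: s2=1 s1=0 s4=0 s9=0 s7=0 s8=0 s6=1 s5=0 clk=1 s3=1 s0=1
  Δ1: clk:1→0
  (1Δ to stable)
t=8 Δ0: s2=1 s1=0 s4=0 s9=0 s7=0 s8=0 s6=1 s5=0 clk=0 s3=1 s0=1
  Δ1: clk:0→1
  Δ2: s3:1→0
  Δ3: s1:0→1
  (3Δ to stable)
t=9 Δ0: s2=1 s1=1 s4=0 s9=0 s7=0 s8=0 s6=1 s5=0 clk=1 s3=0 s0=1
  Δ1: clk:1→0
  (1Δ to stable)
t=10 Δ0: s2=1 s1=1 s4=0 s9=0 s7=0 s8=0 s6=1 s5=0 clk=0 s3=0 s0=1
  Δ1: clk:0→1
  Δ2: s3:0→1
  Δ3: s1:1→0, s9:0→1
  Δ4: s9:1→0, s5:0→1
  Δ5: s5:1→0
  (5Δ to stable)
t=11 Δ0: s2=1 s1=0 s4=0 s9=0 s7=0 s8=0 s6=1 s5=0 clk=1 s3=1 s0=1
  Δ1: clk:1→0
  (1Δ to stable)
t=12 Δ0: s2=1 s1=0 s4=0 s9=0 s7=0 s8=0 s6=1 s5=0 clk=0 s3=1 s0=1
  Δ1: clk:0→1
  Δ2: s3:1→0
  Δ3: s1:0→1
  (3Δ to stable)
t=13 Δ0: s2=1 s1=1 s4=0 s9=0 s7=0 s8=0 s6=1 s5=0 clk=1 s3=0 s0=1
  Δ1: clk:1→0
  (1Δ to stable)
t=14 Δ0: s2=1 s1=1 s4=0 s9=0 s7=0 s8=0 s6=1 s5=0 clk=0 s3=0 s0=1
  Δ1: clk:0→1
  Δ2: s3:0→1
  Δ3: s1:1→0, s9:0→1
  Δ4: s9:1→0, s5:0→1
  Δ5: s5:1→0
  (5Δ to stable)
t=15 Δ0: s2=1 s1=0 s4=0 s9=0 s7=0 s8=0 s6=1 s5=0 clk=1 s3=1 s0=1
  Δ1: clk:1→0
  (1Δ to stable)
t=16 Δ0: s2=1 s1=0 s4=0 s9=0 s7=0 s8=0 s6=1 s5=0 clk=0 s3=1 s0=1
  Δ1: clk:0→1
  Δ2: s3:1→0
  Δ3: s1:0→1
  (3Δ to stable)
t=17 Δ0: s2=1 s1=1 s4=0 s9=0 s7=0 s8=0 s6=1 s5=0 clk=1 s3=0 s0=1
  Δ1: clk:1→0
  (1Δ to stable)
t=18 Δ0: s2=1 s1=1 s4=0 s9=0 s7=0 s8=0 s6=1 s5=0 clk=0 s3=0 s0=1
  Δ1: clk:0→1
  Δ2: s3:0→1
  Δ3: s1:1→0, s9:0→1
  Δ4: s9:1→0, s5:0→1
  Δ5: s5:1→0
  (5Δ to stable)
t=19 Δ0: s2=1 s1=0 s4=0 s9=0 s7=0 s8=0 s6=1 s5=0 clk=1 s3=1 s0=1
  Δ1: clk:1→0
  (1Δ to stable)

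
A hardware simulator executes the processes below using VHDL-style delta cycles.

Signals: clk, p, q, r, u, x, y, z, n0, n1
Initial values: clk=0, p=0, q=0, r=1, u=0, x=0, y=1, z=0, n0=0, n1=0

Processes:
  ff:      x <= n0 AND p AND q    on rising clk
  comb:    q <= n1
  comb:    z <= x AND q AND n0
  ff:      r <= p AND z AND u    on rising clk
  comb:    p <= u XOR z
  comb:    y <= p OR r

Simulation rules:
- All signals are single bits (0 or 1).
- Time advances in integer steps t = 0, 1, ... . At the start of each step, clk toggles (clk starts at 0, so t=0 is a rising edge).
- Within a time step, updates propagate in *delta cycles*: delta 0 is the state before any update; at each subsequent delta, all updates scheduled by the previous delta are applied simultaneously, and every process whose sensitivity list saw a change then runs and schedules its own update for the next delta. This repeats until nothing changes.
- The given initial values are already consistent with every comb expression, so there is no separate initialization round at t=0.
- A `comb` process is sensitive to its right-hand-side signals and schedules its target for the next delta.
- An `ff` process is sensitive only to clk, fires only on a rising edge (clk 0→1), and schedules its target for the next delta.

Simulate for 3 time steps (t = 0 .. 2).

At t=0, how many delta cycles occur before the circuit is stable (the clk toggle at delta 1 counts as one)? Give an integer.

t0.Δ0 q=0 z=0 x=0 p=0 n1=0 n0=0 y=1 r=1 clk=0 u=0
t0.Δ1 q=0 z=0 x=0 p=0 n1=0 n0=0 y=1 r=1 clk=1 u=0
t0.Δ2 q=0 z=0 x=0 p=0 n1=0 n0=0 y=1 r=0 clk=1 u=0
t0.Δ3 q=0 z=0 x=0 p=0 n1=0 n0=0 y=0 r=0 clk=1 u=0
t1.Δ0 q=0 z=0 x=0 p=0 n1=0 n0=0 y=0 r=0 clk=1 u=0
t1.Δ1 q=0 z=0 x=0 p=0 n1=0 n0=0 y=0 r=0 clk=0 u=0
t2.Δ0 q=0 z=0 x=0 p=0 n1=0 n0=0 y=0 r=0 clk=0 u=0
t2.Δ1 q=0 z=0 x=0 p=0 n1=0 n0=0 y=0 r=0 clk=1 u=0

3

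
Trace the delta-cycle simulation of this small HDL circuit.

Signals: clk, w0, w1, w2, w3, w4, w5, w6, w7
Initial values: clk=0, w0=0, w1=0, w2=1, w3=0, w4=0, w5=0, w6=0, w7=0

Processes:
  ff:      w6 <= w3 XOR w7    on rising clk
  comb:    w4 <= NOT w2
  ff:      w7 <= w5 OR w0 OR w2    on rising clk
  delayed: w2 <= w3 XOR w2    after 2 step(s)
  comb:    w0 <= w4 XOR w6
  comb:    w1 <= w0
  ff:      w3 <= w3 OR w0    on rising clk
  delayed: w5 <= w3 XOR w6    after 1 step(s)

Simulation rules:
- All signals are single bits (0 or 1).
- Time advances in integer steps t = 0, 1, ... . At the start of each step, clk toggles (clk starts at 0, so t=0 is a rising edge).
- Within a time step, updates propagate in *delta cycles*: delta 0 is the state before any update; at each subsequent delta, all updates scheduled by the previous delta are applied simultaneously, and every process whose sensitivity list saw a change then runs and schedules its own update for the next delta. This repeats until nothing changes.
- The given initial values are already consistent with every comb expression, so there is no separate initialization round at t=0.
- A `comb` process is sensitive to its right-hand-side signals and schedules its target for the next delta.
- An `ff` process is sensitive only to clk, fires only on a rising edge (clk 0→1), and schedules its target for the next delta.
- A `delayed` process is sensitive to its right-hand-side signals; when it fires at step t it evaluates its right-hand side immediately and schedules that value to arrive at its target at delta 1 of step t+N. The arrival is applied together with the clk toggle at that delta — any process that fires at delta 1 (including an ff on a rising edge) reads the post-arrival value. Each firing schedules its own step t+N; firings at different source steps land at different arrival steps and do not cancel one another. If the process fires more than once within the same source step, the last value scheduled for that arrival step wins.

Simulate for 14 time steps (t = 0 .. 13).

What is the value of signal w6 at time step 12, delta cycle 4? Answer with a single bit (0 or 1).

0

[bits: w3,w1,w6,w4,w2,w0,w5,clk,w7]
t=0: Δ0=000010000 Δ1=000010010 Δ2=000010011 | 2Δ
t=1: Δ0=000010011 Δ1=000010001 | 1Δ
t=2: Δ0=000010001 Δ1=000010011 Δ2=001010011 Δ3=001011011 Δ4=011011011 | 4Δ
t=3: Δ0=011011011 Δ1=011011101 | 1Δ
t=4: Δ0=011011101 Δ1=011011111 Δ2=111011111 | 2Δ
t=5: Δ0=111011111 Δ1=111011001 | 1Δ
t=6: Δ0=111011001 Δ1=111001011 Δ2=110101011 | 2Δ
t=7: Δ0=110101011 Δ1=110101101 | 1Δ
t=8: Δ0=110101101 Δ1=110111111 Δ2=110011111 Δ3=110010111 Δ4=100010111 | 4Δ
t=9: Δ0=100010111 Δ1=100010101 | 1Δ
t=10: Δ0=100010101 Δ1=100000111 Δ2=100100111 Δ3=100101111 Δ4=110101111 | 4Δ
t=11: Δ0=110101111 Δ1=110101101 | 1Δ
t=12: Δ0=110101101 Δ1=110111111 Δ2=110011111 Δ3=110010111 Δ4=100010111 | 4Δ
t=13: Δ0=100010111 Δ1=100010101 | 1Δ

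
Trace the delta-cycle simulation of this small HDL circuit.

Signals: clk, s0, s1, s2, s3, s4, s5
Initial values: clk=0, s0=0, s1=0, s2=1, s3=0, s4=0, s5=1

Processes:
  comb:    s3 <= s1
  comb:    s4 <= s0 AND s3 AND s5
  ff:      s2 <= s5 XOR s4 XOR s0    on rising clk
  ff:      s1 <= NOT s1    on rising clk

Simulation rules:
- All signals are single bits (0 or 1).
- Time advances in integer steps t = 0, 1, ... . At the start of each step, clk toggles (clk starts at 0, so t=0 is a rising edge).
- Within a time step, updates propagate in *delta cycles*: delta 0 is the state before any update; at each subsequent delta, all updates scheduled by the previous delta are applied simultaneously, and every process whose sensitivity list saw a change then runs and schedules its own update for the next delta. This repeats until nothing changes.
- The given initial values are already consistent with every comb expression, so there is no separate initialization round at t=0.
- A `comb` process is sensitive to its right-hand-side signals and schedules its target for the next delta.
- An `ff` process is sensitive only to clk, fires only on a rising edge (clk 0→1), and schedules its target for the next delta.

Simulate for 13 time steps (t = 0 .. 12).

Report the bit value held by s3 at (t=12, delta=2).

0

t0.Δ0 s2=1 s1=0 s0=0 s5=1 s3=0 s4=0 clk=0
t0.Δ1 s2=1 s1=0 s0=0 s5=1 s3=0 s4=0 clk=1
t0.Δ2 s2=1 s1=1 s0=0 s5=1 s3=0 s4=0 clk=1
t0.Δ3 s2=1 s1=1 s0=0 s5=1 s3=1 s4=0 clk=1
t1.Δ0 s2=1 s1=1 s0=0 s5=1 s3=1 s4=0 clk=1
t1.Δ1 s2=1 s1=1 s0=0 s5=1 s3=1 s4=0 clk=0
t2.Δ0 s2=1 s1=1 s0=0 s5=1 s3=1 s4=0 clk=0
t2.Δ1 s2=1 s1=1 s0=0 s5=1 s3=1 s4=0 clk=1
t2.Δ2 s2=1 s1=0 s0=0 s5=1 s3=1 s4=0 clk=1
t2.Δ3 s2=1 s1=0 s0=0 s5=1 s3=0 s4=0 clk=1
t3.Δ0 s2=1 s1=0 s0=0 s5=1 s3=0 s4=0 clk=1
t3.Δ1 s2=1 s1=0 s0=0 s5=1 s3=0 s4=0 clk=0
t4.Δ0 s2=1 s1=0 s0=0 s5=1 s3=0 s4=0 clk=0
t4.Δ1 s2=1 s1=0 s0=0 s5=1 s3=0 s4=0 clk=1
t4.Δ2 s2=1 s1=1 s0=0 s5=1 s3=0 s4=0 clk=1
t4.Δ3 s2=1 s1=1 s0=0 s5=1 s3=1 s4=0 clk=1
t5.Δ0 s2=1 s1=1 s0=0 s5=1 s3=1 s4=0 clk=1
t5.Δ1 s2=1 s1=1 s0=0 s5=1 s3=1 s4=0 clk=0
t6.Δ0 s2=1 s1=1 s0=0 s5=1 s3=1 s4=0 clk=0
t6.Δ1 s2=1 s1=1 s0=0 s5=1 s3=1 s4=0 clk=1
t6.Δ2 s2=1 s1=0 s0=0 s5=1 s3=1 s4=0 clk=1
t6.Δ3 s2=1 s1=0 s0=0 s5=1 s3=0 s4=0 clk=1
t7.Δ0 s2=1 s1=0 s0=0 s5=1 s3=0 s4=0 clk=1
t7.Δ1 s2=1 s1=0 s0=0 s5=1 s3=0 s4=0 clk=0
t8.Δ0 s2=1 s1=0 s0=0 s5=1 s3=0 s4=0 clk=0
t8.Δ1 s2=1 s1=0 s0=0 s5=1 s3=0 s4=0 clk=1
t8.Δ2 s2=1 s1=1 s0=0 s5=1 s3=0 s4=0 clk=1
t8.Δ3 s2=1 s1=1 s0=0 s5=1 s3=1 s4=0 clk=1
t9.Δ0 s2=1 s1=1 s0=0 s5=1 s3=1 s4=0 clk=1
t9.Δ1 s2=1 s1=1 s0=0 s5=1 s3=1 s4=0 clk=0
t10.Δ0 s2=1 s1=1 s0=0 s5=1 s3=1 s4=0 clk=0
t10.Δ1 s2=1 s1=1 s0=0 s5=1 s3=1 s4=0 clk=1
t10.Δ2 s2=1 s1=0 s0=0 s5=1 s3=1 s4=0 clk=1
t10.Δ3 s2=1 s1=0 s0=0 s5=1 s3=0 s4=0 clk=1
t11.Δ0 s2=1 s1=0 s0=0 s5=1 s3=0 s4=0 clk=1
t11.Δ1 s2=1 s1=0 s0=0 s5=1 s3=0 s4=0 clk=0
t12.Δ0 s2=1 s1=0 s0=0 s5=1 s3=0 s4=0 clk=0
t12.Δ1 s2=1 s1=0 s0=0 s5=1 s3=0 s4=0 clk=1
t12.Δ2 s2=1 s1=1 s0=0 s5=1 s3=0 s4=0 clk=1
t12.Δ3 s2=1 s1=1 s0=0 s5=1 s3=1 s4=0 clk=1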